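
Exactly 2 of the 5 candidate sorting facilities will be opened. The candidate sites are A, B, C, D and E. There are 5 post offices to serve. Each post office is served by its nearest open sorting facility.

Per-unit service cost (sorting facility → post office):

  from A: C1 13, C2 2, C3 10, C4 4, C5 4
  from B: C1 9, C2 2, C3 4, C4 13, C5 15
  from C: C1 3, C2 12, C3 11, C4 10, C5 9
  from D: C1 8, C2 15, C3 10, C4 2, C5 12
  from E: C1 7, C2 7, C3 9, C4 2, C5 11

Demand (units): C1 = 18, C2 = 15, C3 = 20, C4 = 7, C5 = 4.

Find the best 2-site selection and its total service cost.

With exactly 2 open, each post office uses its cheapest among the chosen.
{B, C}: C1→C 3·18=54, C2→B 2·15=30, C3→B 4·20=80, C4→C 10·7=70, C5→C 9·4=36. Service cost 270.
{B, E}: service cost 294
{A, B}: service cost 316
Among all 10 size-2 choices, {B, C} is lowest.

Choose B and C; total service cost 270.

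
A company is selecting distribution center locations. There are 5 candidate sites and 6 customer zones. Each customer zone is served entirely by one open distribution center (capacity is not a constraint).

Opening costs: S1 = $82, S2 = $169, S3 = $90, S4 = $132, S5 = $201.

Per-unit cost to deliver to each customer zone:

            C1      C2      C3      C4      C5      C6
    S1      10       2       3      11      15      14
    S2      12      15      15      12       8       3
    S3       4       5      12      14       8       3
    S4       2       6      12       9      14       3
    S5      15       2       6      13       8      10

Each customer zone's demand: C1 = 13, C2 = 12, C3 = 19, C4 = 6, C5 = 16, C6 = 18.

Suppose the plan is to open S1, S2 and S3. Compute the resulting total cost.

Total cost: 722

Each customer zone is assigned to its cheapest site among the open ones.
{S1, S2, S3}: C1→S3 4·13=52, C2→S1 2·12=24, C3→S1 3·19=57, C4→S1 11·6=66, C5→S2 8·16=128, C6→S2 3·18=54. Service 381; fixed 341; total 722.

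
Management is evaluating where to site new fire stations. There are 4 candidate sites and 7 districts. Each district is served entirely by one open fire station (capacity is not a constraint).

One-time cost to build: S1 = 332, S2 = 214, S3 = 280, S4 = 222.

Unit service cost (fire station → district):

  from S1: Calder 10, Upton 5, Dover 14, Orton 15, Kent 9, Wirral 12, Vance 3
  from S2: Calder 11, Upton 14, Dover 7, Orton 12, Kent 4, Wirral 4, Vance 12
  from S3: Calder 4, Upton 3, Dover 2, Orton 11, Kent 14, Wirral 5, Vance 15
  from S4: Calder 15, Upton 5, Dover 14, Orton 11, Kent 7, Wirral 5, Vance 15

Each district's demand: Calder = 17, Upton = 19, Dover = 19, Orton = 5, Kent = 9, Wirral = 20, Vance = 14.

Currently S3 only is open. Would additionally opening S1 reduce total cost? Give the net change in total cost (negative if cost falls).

Current service cost with {S3}: 654.
Adding S1: each district re-picks its cheapest; new service cost 441, saving 213.
Extra fixed cost: 332. Net change = 332 − 213 = 119.
(Totals: 934 → 1053.)

No — net change +119 (cost rises by 119).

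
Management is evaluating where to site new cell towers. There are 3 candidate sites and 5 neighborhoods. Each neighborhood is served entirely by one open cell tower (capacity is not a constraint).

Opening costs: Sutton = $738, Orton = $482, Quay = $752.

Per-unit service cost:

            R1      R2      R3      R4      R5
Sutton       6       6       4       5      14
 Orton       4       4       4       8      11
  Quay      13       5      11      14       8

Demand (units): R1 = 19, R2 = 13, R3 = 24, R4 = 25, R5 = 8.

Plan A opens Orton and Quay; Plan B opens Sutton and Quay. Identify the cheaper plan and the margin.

Plan A is cheaper by 232.

Plan A: {Orton, Quay}: R1→Orton 4·19=76, R2→Orton 4·13=52, R3→Orton 4·24=96, R4→Orton 8·25=200, R5→Quay 8·8=64. Service 488; fixed 1234; total 1722.
Plan B: {Sutton, Quay}: R1→Sutton 6·19=114, R2→Quay 5·13=65, R3→Sutton 4·24=96, R4→Sutton 5·25=125, R5→Quay 8·8=64. Service 464; fixed 1490; total 1954.
Difference: |1722 − 1954| = 232.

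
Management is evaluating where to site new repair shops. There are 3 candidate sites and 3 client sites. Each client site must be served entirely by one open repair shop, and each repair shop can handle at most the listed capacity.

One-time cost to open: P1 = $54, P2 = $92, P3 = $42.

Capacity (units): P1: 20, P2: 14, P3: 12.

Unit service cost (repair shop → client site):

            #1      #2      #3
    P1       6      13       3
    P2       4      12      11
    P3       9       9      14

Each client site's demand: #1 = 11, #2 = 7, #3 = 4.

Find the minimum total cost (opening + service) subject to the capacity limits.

Open {P1, P3}: #1→P1 6·11=66, #2→P3 9·7=63, #3→P1 3·4=12.
Loads: P1 carries 15/20, P3 carries 7/12. Service 141; fixed 96; total 237.
Next best feasible plan costs 281.

Minimum total cost: 237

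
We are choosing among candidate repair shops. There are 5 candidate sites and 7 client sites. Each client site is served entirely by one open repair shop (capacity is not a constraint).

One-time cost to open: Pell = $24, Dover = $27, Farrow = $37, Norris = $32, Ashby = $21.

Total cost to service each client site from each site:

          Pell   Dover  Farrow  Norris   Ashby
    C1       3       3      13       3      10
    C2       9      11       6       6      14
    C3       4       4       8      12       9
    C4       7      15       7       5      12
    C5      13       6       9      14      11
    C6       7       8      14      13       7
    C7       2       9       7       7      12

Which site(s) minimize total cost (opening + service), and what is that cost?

Open Pell only; minimum total cost 69.

For any fixed open set, each client site goes to its cheapest open site; total = fixed + service.
{Pell}: C1→Pell 3, C2→Pell 9, C3→Pell 4, C4→Pell 7, C5→Pell 13, C6→Pell 7, C7→Pell 2. Service 45; fixed 24; total 69.
{Dover}: C1→Dover 3, C2→Dover 11, C3→Dover 4, C4→Dover 15, C5→Dover 6, C6→Dover 8, C7→Dover 9. Service 56; fixed 27; total 83.
{Pell, Ashby}: service 43 + fixed 45 = 88
{Pell, Dover, Farrow, Norris, Ashby}: C1→Pell 3, C2→Farrow 6, C3→Pell 4, C4→Norris 5, C5→Dover 6, C6→Pell 7, C7→Pell 2. Service 33; fixed 141; total 174.
No other subset beats 69.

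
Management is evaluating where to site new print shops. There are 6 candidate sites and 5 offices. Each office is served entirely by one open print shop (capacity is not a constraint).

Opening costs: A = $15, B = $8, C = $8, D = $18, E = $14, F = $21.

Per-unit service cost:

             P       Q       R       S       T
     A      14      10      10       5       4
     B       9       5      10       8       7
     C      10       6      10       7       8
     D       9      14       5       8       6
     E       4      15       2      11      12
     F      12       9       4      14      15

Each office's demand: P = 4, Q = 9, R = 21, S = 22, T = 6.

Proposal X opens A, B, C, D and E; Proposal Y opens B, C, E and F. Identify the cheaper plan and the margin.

Proposal X: {A, B, C, D, E}: P→E 4·4=16, Q→B 5·9=45, R→E 2·21=42, S→A 5·22=110, T→A 4·6=24. Service 237; fixed 63; total 300.
Proposal Y: {B, C, E, F}: P→E 4·4=16, Q→B 5·9=45, R→E 2·21=42, S→C 7·22=154, T→B 7·6=42. Service 299; fixed 51; total 350.
Difference: |300 − 350| = 50.

Proposal X is cheaper by 50.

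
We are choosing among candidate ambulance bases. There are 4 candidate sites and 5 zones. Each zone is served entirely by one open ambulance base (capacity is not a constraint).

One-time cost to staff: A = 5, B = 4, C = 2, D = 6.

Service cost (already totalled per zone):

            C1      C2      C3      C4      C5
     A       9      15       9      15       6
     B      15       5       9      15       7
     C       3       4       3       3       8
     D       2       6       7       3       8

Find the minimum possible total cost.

For any fixed open set, each zone goes to its cheapest open site; total = fixed + service.
{C}: C1→C 3, C2→C 4, C3→C 3, C4→C 3, C5→C 8. Service 21; fixed 2; total 23.
{A, C}: C1→C 3, C2→C 4, C3→C 3, C4→C 3, C5→A 6. Service 19; fixed 7; total 26.
{B, C}: service 20 + fixed 6 = 26
{A, B, C, D}: C1→D 2, C2→C 4, C3→C 3, C4→C 3, C5→A 6. Service 18; fixed 17; total 35.
No other subset beats 23.

Minimum total cost: 23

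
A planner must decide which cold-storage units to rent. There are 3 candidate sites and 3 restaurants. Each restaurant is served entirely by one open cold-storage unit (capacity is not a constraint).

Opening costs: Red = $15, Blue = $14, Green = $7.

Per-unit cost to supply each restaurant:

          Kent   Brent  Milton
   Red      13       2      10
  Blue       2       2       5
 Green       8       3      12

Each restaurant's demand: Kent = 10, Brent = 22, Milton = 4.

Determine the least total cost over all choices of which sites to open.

Minimum total cost: 98

For any fixed open set, each restaurant goes to its cheapest open site; total = fixed + service.
{Blue}: Kent→Blue 2·10=20, Brent→Blue 2·22=44, Milton→Blue 5·4=20. Service 84; fixed 14; total 98.
{Blue, Green}: service 84 + fixed 21 = 105
{Red, Blue}: Kent→Blue 2·10=20, Brent→Red 2·22=44, Milton→Blue 5·4=20. Service 84; fixed 29; total 113.
{Red, Blue, Green}: Kent→Blue 2·10=20, Brent→Red 2·22=44, Milton→Blue 5·4=20. Service 84; fixed 36; total 120.
No other subset beats 98.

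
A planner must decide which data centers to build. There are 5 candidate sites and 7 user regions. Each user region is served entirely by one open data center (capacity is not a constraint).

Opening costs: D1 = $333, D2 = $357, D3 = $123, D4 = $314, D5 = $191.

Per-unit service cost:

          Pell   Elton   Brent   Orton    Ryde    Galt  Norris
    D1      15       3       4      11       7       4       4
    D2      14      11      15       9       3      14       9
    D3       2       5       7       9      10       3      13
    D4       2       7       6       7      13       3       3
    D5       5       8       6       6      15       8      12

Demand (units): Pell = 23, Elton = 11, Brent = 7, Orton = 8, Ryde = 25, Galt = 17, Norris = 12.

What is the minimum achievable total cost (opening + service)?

Minimum total cost: 802

For any fixed open set, each user region goes to its cheapest open site; total = fixed + service.
{D3}: Pell→D3 2·23=46, Elton→D3 5·11=55, Brent→D3 7·7=49, Orton→D3 9·8=72, Ryde→D3 10·25=250, Galt→D3 3·17=51, Norris→D3 13·12=156. Service 679; fixed 123; total 802.
{D1, D3}: service 453 + fixed 456 = 909
{D2, D3}: Pell→D3 2·23=46, Elton→D3 5·11=55, Brent→D3 7·7=49, Orton→D2 9·8=72, Ryde→D2 3·25=75, Galt→D3 3·17=51, Norris→D2 9·12=108. Service 456; fixed 480; total 936.
{D1, D2, D3, D4, D5}: Pell→D3 2·23=46, Elton→D1 3·11=33, Brent→D1 4·7=28, Orton→D5 6·8=48, Ryde→D2 3·25=75, Galt→D3 3·17=51, Norris→D4 3·12=36. Service 317; fixed 1318; total 1635.
No other subset beats 802.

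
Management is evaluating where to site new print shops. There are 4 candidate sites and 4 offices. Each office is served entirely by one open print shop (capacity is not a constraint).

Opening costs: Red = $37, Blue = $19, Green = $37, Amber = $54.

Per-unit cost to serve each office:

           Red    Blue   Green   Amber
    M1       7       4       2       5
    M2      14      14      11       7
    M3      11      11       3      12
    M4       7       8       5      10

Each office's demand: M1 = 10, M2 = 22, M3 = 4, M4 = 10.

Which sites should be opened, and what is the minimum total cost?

For any fixed open set, each office goes to its cheapest open site; total = fixed + service.
{Green, Amber}: M1→Green 2·10=20, M2→Amber 7·22=154, M3→Green 3·4=12, M4→Green 5·10=50. Service 236; fixed 91; total 327.
{Blue, Green, Amber}: service 236 + fixed 110 = 346
{Green}: M1→Green 2·10=20, M2→Green 11·22=242, M3→Green 3·4=12, M4→Green 5·10=50. Service 324; fixed 37; total 361.
{Red, Blue, Green, Amber}: M1→Green 2·10=20, M2→Amber 7·22=154, M3→Green 3·4=12, M4→Green 5·10=50. Service 236; fixed 147; total 383.
No other subset beats 327.

Open Green and Amber; minimum total cost 327.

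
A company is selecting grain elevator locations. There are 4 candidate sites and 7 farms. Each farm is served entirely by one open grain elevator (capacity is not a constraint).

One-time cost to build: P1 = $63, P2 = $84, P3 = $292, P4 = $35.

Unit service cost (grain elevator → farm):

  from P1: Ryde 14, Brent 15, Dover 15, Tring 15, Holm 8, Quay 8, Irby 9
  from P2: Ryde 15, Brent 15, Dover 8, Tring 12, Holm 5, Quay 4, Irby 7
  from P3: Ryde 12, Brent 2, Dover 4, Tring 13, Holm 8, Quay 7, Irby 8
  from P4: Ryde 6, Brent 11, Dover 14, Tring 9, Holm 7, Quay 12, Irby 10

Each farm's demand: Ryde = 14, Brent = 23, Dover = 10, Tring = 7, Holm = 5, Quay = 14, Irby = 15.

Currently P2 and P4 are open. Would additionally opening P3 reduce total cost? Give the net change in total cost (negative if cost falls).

Current service cost with {P2, P4}: 666.
Adding P3: each farm re-picks its cheapest; new service cost 419, saving 247.
Extra fixed cost: 292. Net change = 292 − 247 = 45.
(Totals: 785 → 830.)

No — net change +45 (cost rises by 45).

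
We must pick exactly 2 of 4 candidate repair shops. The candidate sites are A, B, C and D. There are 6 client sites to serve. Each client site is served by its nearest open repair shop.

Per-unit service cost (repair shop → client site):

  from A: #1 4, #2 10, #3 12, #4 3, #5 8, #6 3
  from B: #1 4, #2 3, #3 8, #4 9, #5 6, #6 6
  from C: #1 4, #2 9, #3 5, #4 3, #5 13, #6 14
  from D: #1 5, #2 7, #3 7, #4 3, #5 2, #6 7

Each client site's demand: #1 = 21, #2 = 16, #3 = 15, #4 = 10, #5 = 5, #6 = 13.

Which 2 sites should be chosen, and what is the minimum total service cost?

Choose B and C; total service cost 345.

With exactly 2 open, each client site uses its cheapest among the chosen.
{B, C}: #1→B 4·21=84, #2→B 3·16=48, #3→C 5·15=75, #4→C 3·10=30, #5→B 6·5=30, #6→B 6·13=78. Service cost 345.
{A, B}: service cost 351
{B, D}: service cost 355
Among all 6 size-2 choices, {B, C} is lowest.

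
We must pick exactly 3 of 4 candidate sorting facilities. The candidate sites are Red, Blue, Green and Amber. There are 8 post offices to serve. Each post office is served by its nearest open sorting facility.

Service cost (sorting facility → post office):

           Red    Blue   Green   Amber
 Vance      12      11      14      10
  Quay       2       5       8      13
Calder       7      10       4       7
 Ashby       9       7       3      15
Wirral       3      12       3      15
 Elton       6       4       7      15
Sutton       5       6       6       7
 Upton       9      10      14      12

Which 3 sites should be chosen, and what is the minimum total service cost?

With exactly 3 open, each post office uses its cheapest among the chosen.
{Red, Blue, Green}: Vance→Blue 11, Quay→Red 2, Calder→Green 4, Ashby→Green 3, Wirral→Red 3, Elton→Blue 4, Sutton→Red 5, Upton→Red 9. Service cost 41.
{Red, Green, Amber}: service cost 42
{Blue, Green, Amber}: service cost 45
Among all 4 size-3 choices, {Red, Blue, Green} is lowest.

Choose Red, Blue and Green; total service cost 41.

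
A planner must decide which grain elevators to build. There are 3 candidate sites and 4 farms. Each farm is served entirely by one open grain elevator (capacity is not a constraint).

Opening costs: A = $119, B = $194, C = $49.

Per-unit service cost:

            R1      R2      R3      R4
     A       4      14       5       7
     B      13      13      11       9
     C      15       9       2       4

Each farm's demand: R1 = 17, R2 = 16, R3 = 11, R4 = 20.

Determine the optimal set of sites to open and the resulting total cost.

For any fixed open set, each farm goes to its cheapest open site; total = fixed + service.
{A, C}: R1→A 4·17=68, R2→C 9·16=144, R3→C 2·11=22, R4→C 4·20=80. Service 314; fixed 168; total 482.
{C}: service 501 + fixed 49 = 550
{A}: service 487 + fixed 119 = 606
{A, B, C}: R1→A 4·17=68, R2→C 9·16=144, R3→C 2·11=22, R4→C 4·20=80. Service 314; fixed 362; total 676.
No other subset beats 482.

Open A and C; minimum total cost 482.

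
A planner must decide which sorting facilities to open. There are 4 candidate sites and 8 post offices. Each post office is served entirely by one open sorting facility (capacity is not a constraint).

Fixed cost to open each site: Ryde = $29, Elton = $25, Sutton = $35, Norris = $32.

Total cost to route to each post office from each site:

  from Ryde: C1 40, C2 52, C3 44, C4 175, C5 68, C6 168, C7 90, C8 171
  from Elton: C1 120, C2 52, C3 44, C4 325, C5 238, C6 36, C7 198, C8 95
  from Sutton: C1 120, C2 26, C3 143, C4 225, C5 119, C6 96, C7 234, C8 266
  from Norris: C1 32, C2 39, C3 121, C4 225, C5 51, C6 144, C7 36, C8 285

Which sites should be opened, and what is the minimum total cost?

For any fixed open set, each post office goes to its cheapest open site; total = fixed + service.
{Ryde, Elton, Norris}: C1→Norris 32, C2→Norris 39, C3→Ryde 44, C4→Ryde 175, C5→Norris 51, C6→Elton 36, C7→Norris 36, C8→Elton 95. Service 508; fixed 86; total 594.
{Elton, Norris}: service 558 + fixed 57 = 615
{Ryde, Elton, Sutton, Norris}: service 495 + fixed 121 = 616
{Elton}: service 1108 + fixed 25 = 1133
No other subset beats 594.

Open Ryde, Elton and Norris; minimum total cost 594.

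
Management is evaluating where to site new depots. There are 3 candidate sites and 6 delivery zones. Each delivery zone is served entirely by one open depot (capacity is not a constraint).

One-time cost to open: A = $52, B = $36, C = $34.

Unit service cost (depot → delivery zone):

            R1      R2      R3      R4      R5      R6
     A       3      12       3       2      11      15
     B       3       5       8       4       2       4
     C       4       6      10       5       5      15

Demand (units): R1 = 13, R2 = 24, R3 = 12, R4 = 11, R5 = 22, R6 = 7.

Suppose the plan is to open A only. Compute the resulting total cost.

Each delivery zone is assigned to its cheapest site among the open ones.
{A}: R1→A 3·13=39, R2→A 12·24=288, R3→A 3·12=36, R4→A 2·11=22, R5→A 11·22=242, R6→A 15·7=105. Service 732; fixed 52; total 784.

Total cost: 784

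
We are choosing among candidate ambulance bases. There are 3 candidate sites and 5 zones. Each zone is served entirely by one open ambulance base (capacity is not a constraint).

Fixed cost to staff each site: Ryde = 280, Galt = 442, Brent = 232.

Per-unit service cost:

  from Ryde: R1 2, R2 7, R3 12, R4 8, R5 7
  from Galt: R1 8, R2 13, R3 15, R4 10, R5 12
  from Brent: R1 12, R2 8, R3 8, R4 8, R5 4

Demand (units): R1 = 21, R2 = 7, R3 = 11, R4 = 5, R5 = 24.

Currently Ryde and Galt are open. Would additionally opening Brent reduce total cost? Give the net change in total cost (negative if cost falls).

No — net change +116 (cost rises by 116).

Current service cost with {Ryde, Galt}: 431.
Adding Brent: each zone re-picks its cheapest; new service cost 315, saving 116.
Extra fixed cost: 232. Net change = 232 − 116 = 116.
(Totals: 1153 → 1269.)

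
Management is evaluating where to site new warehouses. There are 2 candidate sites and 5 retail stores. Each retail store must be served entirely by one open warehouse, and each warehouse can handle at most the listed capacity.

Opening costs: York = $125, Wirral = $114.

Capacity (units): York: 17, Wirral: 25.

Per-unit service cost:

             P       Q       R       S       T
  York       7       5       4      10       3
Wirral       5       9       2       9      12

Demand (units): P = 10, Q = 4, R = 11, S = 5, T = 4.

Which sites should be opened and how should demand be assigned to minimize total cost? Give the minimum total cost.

Open {York, Wirral}: P→Wirral 5·10=50, Q→York 5·4=20, R→Wirral 2·11=22, S→York 10·5=50, T→York 3·4=12.
Loads: York carries 13/17, Wirral carries 21/25. Service 154; fixed 239; total 393.
Next best feasible plan costs 409.

Minimum total cost: 393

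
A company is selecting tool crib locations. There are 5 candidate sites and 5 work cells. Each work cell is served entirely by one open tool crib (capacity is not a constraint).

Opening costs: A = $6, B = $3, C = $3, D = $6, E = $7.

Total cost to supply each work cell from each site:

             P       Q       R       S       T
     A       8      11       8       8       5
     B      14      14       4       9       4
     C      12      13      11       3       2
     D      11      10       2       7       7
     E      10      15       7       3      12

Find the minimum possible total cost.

For any fixed open set, each work cell goes to its cheapest open site; total = fixed + service.
{C, D}: P→D 11, Q→D 10, R→D 2, S→C 3, T→C 2. Service 28; fixed 9; total 37.
{A, B, C}: P→A 8, Q→A 11, R→B 4, S→C 3, T→C 2. Service 28; fixed 12; total 40.
{A, C, D}: service 25 + fixed 15 = 40
{A, B, C, D, E}: service 25 + fixed 25 = 50
No other subset beats 37.

Minimum total cost: 37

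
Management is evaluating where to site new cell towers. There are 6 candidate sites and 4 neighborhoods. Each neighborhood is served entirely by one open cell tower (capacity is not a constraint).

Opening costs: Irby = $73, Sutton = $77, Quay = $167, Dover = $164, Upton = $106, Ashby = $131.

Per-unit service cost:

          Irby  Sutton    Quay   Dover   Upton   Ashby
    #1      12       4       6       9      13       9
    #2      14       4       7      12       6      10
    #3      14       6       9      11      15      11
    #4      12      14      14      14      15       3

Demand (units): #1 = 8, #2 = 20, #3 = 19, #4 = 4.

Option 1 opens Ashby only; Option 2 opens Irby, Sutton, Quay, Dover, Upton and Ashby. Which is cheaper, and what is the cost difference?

Option 1 is cheaper by 332.

Option 1: {Ashby}: #1→Ashby 9·8=72, #2→Ashby 10·20=200, #3→Ashby 11·19=209, #4→Ashby 3·4=12. Service 493; fixed 131; total 624.
Option 2: {Irby, Sutton, Quay, Dover, Upton, Ashby}: #1→Sutton 4·8=32, #2→Sutton 4·20=80, #3→Sutton 6·19=114, #4→Ashby 3·4=12. Service 238; fixed 718; total 956.
Difference: |624 − 956| = 332.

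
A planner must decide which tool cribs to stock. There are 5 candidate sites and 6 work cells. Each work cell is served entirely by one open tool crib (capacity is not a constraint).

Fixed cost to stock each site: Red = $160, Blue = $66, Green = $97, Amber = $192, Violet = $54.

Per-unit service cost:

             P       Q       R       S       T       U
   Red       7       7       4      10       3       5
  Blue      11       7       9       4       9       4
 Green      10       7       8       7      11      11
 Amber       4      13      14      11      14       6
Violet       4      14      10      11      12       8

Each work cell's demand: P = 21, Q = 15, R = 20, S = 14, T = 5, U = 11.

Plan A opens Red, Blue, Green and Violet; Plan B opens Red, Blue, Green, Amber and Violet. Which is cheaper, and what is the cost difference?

Plan A: {Red, Blue, Green, Violet}: P→Violet 4·21=84, Q→Red 7·15=105, R→Red 4·20=80, S→Blue 4·14=56, T→Red 3·5=15, U→Blue 4·11=44. Service 384; fixed 377; total 761.
Plan B: {Red, Blue, Green, Amber, Violet}: P→Amber 4·21=84, Q→Red 7·15=105, R→Red 4·20=80, S→Blue 4·14=56, T→Red 3·5=15, U→Blue 4·11=44. Service 384; fixed 569; total 953.
Difference: |761 − 953| = 192.

Plan A is cheaper by 192.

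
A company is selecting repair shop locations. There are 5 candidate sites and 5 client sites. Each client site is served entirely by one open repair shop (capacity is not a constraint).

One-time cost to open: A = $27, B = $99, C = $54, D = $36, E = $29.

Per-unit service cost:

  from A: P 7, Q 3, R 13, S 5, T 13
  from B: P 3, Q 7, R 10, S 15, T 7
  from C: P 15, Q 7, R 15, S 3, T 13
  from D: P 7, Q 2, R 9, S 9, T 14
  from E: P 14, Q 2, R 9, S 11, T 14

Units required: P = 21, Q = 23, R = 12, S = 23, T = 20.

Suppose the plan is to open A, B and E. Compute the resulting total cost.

Each client site is assigned to its cheapest site among the open ones.
{A, B, E}: P→B 3·21=63, Q→E 2·23=46, R→E 9·12=108, S→A 5·23=115, T→B 7·20=140. Service 472; fixed 155; total 627.

Total cost: 627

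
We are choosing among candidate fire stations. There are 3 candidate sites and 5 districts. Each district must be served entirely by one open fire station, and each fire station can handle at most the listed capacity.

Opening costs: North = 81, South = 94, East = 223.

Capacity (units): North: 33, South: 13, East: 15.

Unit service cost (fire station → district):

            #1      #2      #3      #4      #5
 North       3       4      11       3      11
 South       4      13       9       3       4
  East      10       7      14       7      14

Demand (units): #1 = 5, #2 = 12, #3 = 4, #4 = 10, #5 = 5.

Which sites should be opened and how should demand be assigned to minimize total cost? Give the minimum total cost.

Open {North, South}: #1→North 3·5=15, #2→North 4·12=48, #3→South 9·4=36, #4→North 3·10=30, #5→South 4·5=20.
Loads: North carries 27/33, South carries 9/13. Service 149; fixed 175; total 324.
Next best feasible plan costs 332.

Minimum total cost: 324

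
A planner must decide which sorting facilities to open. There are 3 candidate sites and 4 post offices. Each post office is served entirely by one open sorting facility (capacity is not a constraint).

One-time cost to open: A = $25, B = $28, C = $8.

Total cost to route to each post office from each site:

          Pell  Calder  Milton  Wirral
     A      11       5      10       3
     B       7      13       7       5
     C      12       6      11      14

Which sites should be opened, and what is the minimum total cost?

For any fixed open set, each post office goes to its cheapest open site; total = fixed + service.
{C}: Pell→C 12, Calder→C 6, Milton→C 11, Wirral→C 14. Service 43; fixed 8; total 51.
{A}: service 29 + fixed 25 = 54
{B}: Pell→B 7, Calder→B 13, Milton→B 7, Wirral→B 5. Service 32; fixed 28; total 60.
{A, B, C}: service 22 + fixed 61 = 83
(All 7 nonempty subsets were checked; C only is lowest.)

Open C only; minimum total cost 51.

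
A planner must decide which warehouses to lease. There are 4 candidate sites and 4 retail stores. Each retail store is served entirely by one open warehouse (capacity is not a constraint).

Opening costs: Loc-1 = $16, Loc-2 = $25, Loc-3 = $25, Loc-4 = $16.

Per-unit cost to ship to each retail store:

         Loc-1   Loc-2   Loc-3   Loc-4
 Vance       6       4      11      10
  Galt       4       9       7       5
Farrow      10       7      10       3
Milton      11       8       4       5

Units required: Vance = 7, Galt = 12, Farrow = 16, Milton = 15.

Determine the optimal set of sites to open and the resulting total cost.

For any fixed open set, each retail store goes to its cheapest open site; total = fixed + service.
{Loc-1, Loc-4}: Vance→Loc-1 6·7=42, Galt→Loc-1 4·12=48, Farrow→Loc-4 3·16=48, Milton→Loc-4 5·15=75. Service 213; fixed 32; total 245.
{Loc-2, Loc-4}: service 211 + fixed 41 = 252
{Loc-1, Loc-3, Loc-4}: service 198 + fixed 57 = 255
{Loc-1, Loc-2, Loc-3, Loc-4}: service 184 + fixed 82 = 266
(All 15 nonempty subsets were checked; Loc-1 and Loc-4 is lowest.)

Open Loc-1 and Loc-4; minimum total cost 245.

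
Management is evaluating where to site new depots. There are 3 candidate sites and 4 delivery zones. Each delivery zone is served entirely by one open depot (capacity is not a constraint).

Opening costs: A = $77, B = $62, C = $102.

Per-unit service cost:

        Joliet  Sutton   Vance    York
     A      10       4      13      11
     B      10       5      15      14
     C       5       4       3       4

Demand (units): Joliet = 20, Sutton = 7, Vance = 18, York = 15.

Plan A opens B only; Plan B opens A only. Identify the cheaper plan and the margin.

Plan B is cheaper by 73.

Plan A: {B}: Joliet→B 10·20=200, Sutton→B 5·7=35, Vance→B 15·18=270, York→B 14·15=210. Service 715; fixed 62; total 777.
Plan B: {A}: Joliet→A 10·20=200, Sutton→A 4·7=28, Vance→A 13·18=234, York→A 11·15=165. Service 627; fixed 77; total 704.
Difference: |777 − 704| = 73.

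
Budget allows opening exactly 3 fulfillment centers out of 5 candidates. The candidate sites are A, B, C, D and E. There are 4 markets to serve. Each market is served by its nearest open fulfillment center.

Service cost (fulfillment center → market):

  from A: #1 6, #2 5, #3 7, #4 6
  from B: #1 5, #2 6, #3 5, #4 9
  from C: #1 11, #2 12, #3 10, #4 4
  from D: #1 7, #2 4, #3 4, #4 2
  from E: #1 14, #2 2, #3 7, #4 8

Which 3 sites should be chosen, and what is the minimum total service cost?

Choose B, D and E; total service cost 13.

With exactly 3 open, each market uses its cheapest among the chosen.
{B, D, E}: #1→B 5, #2→E 2, #3→D 4, #4→D 2. Service cost 13.
{A, D, E}: service cost 14
{A, B, D}: service cost 15
Among all 10 size-3 choices, {B, D, E} is lowest.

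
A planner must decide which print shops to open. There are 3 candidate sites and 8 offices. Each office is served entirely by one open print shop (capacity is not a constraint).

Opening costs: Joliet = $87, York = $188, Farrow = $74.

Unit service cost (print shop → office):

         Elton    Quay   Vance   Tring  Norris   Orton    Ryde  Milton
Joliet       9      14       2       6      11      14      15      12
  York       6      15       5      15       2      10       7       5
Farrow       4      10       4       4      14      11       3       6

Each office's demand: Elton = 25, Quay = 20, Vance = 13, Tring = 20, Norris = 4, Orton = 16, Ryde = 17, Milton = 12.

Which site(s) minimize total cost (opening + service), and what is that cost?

Open Farrow only; minimum total cost 861.

For any fixed open set, each office goes to its cheapest open site; total = fixed + service.
{Farrow}: Elton→Farrow 4·25=100, Quay→Farrow 10·20=200, Vance→Farrow 4·13=52, Tring→Farrow 4·20=80, Norris→Farrow 14·4=56, Orton→Farrow 11·16=176, Ryde→Farrow 3·17=51, Milton→Farrow 6·12=72. Service 787; fixed 74; total 861.
{Joliet, Farrow}: service 749 + fixed 161 = 910
{York, Farrow}: Elton→Farrow 4·25=100, Quay→Farrow 10·20=200, Vance→Farrow 4·13=52, Tring→Farrow 4·20=80, Norris→York 2·4=8, Orton→York 10·16=160, Ryde→Farrow 3·17=51, Milton→York 5·12=60. Service 711; fixed 262; total 973.
{Joliet, York, Farrow}: service 685 + fixed 349 = 1034
(All 7 nonempty subsets were checked; Farrow only is lowest.)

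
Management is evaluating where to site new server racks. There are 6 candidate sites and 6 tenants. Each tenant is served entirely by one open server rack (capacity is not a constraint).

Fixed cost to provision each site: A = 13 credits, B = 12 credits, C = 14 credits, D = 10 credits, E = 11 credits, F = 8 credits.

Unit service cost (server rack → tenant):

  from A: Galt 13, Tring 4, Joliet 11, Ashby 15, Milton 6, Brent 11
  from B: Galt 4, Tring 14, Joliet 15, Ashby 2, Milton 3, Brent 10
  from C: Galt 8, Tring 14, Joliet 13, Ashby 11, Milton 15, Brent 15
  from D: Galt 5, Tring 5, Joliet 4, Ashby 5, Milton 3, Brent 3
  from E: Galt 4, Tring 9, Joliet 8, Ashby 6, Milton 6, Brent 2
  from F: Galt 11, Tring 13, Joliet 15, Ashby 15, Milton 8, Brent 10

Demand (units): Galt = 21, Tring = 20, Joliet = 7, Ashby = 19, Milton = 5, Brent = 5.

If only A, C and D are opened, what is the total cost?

Each tenant is assigned to its cheapest site among the open ones.
{A, C, D}: Galt→D 5·21=105, Tring→A 4·20=80, Joliet→D 4·7=28, Ashby→D 5·19=95, Milton→D 3·5=15, Brent→D 3·5=15. Service 338; fixed 37; total 375.

Total cost: 375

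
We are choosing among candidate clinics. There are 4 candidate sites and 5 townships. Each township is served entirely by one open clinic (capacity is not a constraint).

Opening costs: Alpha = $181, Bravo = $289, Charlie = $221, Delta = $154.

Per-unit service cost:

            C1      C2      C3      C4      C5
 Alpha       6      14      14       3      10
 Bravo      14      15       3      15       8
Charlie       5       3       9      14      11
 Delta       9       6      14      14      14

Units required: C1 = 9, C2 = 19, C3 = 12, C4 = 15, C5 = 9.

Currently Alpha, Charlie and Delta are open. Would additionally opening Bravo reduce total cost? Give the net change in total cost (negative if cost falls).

No — net change +199 (cost rises by 199).

Current service cost with {Alpha, Charlie, Delta}: 345.
Adding Bravo: each township re-picks its cheapest; new service cost 255, saving 90.
Extra fixed cost: 289. Net change = 289 − 90 = 199.
(Totals: 901 → 1100.)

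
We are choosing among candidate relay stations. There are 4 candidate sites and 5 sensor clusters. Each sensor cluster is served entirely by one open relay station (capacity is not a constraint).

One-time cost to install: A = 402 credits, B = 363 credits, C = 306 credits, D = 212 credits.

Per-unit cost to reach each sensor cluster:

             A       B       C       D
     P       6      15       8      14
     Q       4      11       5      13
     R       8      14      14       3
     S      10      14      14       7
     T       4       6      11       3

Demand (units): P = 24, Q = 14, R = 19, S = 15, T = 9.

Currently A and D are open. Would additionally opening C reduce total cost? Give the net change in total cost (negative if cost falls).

Current service cost with {A, D}: 389.
Adding C: each sensor cluster re-picks its cheapest; new service cost 389, saving 0.
Extra fixed cost: 306. Net change = 306 − 0 = 306.
(Totals: 1003 → 1309.)

No — net change +306 (cost rises by 306).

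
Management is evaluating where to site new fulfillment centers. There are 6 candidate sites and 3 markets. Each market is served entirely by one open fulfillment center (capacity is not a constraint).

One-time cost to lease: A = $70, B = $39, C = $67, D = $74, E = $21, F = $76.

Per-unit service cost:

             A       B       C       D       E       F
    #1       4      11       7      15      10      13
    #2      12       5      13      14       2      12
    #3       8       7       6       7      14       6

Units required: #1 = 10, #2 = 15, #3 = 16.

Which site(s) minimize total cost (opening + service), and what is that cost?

For any fixed open set, each market goes to its cheapest open site; total = fixed + service.
{C, E}: #1→C 7·10=70, #2→E 2·15=30, #3→C 6·16=96. Service 196; fixed 88; total 284.
{A, E}: #1→A 4·10=40, #2→E 2·15=30, #3→A 8·16=128. Service 198; fixed 91; total 289.
{B, E}: service 242 + fixed 60 = 302
{A, B, C, D, E, F}: service 166 + fixed 347 = 513
No other subset beats 284.

Open C and E; minimum total cost 284.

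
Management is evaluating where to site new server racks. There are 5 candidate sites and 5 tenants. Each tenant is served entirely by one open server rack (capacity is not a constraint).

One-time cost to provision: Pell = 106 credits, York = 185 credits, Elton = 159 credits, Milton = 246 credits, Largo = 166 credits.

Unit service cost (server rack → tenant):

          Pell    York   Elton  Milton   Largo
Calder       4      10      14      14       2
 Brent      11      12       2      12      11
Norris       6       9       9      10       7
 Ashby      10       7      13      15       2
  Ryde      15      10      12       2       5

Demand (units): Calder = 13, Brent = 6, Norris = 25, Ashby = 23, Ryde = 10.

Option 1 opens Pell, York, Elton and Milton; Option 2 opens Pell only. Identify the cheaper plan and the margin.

Option 1: {Pell, York, Elton, Milton}: Calder→Pell 4·13=52, Brent→Elton 2·6=12, Norris→Pell 6·25=150, Ashby→York 7·23=161, Ryde→Milton 2·10=20. Service 395; fixed 696; total 1091.
Option 2: {Pell}: Calder→Pell 4·13=52, Brent→Pell 11·6=66, Norris→Pell 6·25=150, Ashby→Pell 10·23=230, Ryde→Pell 15·10=150. Service 648; fixed 106; total 754.
Difference: |1091 − 754| = 337.

Option 2 is cheaper by 337.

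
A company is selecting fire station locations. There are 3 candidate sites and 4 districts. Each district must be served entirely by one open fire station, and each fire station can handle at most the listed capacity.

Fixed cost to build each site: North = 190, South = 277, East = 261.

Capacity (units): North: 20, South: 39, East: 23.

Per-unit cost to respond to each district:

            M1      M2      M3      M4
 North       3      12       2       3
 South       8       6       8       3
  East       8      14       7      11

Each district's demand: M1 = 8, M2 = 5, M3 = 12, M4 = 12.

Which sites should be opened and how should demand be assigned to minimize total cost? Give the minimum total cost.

Open {South}: M1→South 8·8=64, M2→South 6·5=30, M3→South 8·12=96, M4→South 3·12=36.
Loads: South carries 37/39. Service 226; fixed 277; total 503.
Next best feasible plan costs 581.

Minimum total cost: 503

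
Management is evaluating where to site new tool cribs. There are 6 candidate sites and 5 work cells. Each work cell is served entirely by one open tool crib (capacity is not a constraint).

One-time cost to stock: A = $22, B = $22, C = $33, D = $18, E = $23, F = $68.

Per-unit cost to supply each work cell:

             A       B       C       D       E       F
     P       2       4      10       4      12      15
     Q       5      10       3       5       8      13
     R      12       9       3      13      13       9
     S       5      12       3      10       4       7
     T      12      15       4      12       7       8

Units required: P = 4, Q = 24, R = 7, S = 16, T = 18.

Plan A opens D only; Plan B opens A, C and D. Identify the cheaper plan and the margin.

Plan B is cheaper by 327.

Plan A: {D}: P→D 4·4=16, Q→D 5·24=120, R→D 13·7=91, S→D 10·16=160, T→D 12·18=216. Service 603; fixed 18; total 621.
Plan B: {A, C, D}: P→A 2·4=8, Q→C 3·24=72, R→C 3·7=21, S→C 3·16=48, T→C 4·18=72. Service 221; fixed 73; total 294.
Difference: |621 − 294| = 327.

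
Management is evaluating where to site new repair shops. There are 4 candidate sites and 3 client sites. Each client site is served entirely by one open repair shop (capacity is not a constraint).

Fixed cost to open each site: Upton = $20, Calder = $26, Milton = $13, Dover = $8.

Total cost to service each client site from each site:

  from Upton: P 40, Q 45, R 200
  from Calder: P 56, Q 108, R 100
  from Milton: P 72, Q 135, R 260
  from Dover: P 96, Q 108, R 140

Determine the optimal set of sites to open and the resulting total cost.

Open Upton and Calder; minimum total cost 231.

For any fixed open set, each client site goes to its cheapest open site; total = fixed + service.
{Upton, Calder}: P→Upton 40, Q→Upton 45, R→Calder 100. Service 185; fixed 46; total 231.
{Upton, Calder, Dover}: service 185 + fixed 54 = 239
{Upton, Calder, Milton}: service 185 + fixed 59 = 244
{Upton, Calder, Milton, Dover}: service 185 + fixed 67 = 252
(All 15 nonempty subsets were checked; Upton and Calder is lowest.)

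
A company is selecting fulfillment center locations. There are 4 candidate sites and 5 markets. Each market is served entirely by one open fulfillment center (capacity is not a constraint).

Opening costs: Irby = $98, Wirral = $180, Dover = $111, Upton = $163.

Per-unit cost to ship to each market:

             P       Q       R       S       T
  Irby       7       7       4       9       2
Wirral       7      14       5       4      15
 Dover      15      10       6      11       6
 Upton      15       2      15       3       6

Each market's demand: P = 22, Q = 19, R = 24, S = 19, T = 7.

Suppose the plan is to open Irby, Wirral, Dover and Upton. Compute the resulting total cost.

Each market is assigned to its cheapest site among the open ones.
{Irby, Wirral, Dover, Upton}: P→Irby 7·22=154, Q→Upton 2·19=38, R→Irby 4·24=96, S→Upton 3·19=57, T→Irby 2·7=14. Service 359; fixed 552; total 911.

Total cost: 911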